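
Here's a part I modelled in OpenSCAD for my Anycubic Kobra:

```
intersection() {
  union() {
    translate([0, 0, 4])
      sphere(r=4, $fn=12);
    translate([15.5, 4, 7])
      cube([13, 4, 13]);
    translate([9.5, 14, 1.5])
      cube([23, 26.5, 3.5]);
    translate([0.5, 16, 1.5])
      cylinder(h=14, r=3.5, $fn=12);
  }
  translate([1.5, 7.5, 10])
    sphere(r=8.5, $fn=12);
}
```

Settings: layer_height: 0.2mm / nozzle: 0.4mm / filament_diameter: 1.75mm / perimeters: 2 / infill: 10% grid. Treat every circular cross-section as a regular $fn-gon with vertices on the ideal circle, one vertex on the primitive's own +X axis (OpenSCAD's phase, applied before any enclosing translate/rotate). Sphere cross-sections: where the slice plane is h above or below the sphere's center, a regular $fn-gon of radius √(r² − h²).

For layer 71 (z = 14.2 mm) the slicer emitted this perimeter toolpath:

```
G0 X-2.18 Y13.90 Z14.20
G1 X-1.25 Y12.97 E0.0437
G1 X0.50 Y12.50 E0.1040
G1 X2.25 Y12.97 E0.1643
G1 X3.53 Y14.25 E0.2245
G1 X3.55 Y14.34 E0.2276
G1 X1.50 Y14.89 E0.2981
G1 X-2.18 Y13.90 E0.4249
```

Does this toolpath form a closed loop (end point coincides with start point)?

Start point (G0): (-2.18, 13.90). End point (last G1): the path returns to the start — closed.

yes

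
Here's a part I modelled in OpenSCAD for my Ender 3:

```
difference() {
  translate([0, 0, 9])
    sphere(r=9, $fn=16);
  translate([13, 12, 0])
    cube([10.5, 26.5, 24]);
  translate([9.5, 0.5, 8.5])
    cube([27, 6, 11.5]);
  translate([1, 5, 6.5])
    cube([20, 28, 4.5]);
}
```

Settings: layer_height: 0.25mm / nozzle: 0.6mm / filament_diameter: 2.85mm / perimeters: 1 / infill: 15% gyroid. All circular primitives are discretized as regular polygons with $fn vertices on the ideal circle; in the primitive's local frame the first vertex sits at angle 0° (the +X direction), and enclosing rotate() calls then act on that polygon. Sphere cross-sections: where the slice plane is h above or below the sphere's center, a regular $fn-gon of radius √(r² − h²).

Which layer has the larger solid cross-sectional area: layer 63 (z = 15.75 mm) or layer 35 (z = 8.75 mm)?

layer 35 (z = 8.75 mm)

Layer 63 (z = 15.75): the r=9 sphere contributes a regular 16-gon of circumradius √(9²−6.75²) = 5.953 (area = (16/2)·5.953²·sin(360°/16) = 108.49 mm²); the cube at (13, 12) is present — its section is the full 10.5×26.5 rectangle (area 278.25 mm²); the cube at (9.5, 0.5) (footprint 27×6) is included at this height (area 162.00 mm²); the cube at (1, 5) does not reach this height (z outside [6.5, 11]); Taking the first minus the rest: starting from the r=9 sphere (108.49 mm²), the 10.5×26.5 cube at (13, 12) misses the remaining region (no effect); the 27×6 cube at (9.5, 0.5) misses the remaining region (no effect) — area = 108.49 mm². So its area = 108.49 mm². Layer 35 (z = 8.75): the r=9 sphere slices to a regular 16-gon of circumradius 8.997 (√(r²−h²) with h=0.25 from center) (area = (16/2)·8.997²·sin(360°/16) = 247.79 mm²); the cube at (13, 12) (footprint 10.5×26.5) is included at this height (area 278.25 mm²); the cube at (9.5, 0.5) (footprint 27×6) is included at this height (area 162.00 mm²); the 20×28 cube at (1, 5) contributes its full rectangle (area 560.00 mm²); Taking the first minus the rest: starting from the r=9 sphere (247.79 mm²), the 10.5×26.5 cube at (13, 12) misses the remaining region (no effect); the 27×6 cube at (9.5, 0.5) misses the remaining region (no effect); the 20×28 cube at (1, 5) partially overlaps it — only the 16.12 mm² overlap (of its 560.00 mm²) is removed, clipping the outline — area = 231.67 mm². So its area = 231.67 mm². Layer 35 is larger (231.67 vs 108.49 mm²).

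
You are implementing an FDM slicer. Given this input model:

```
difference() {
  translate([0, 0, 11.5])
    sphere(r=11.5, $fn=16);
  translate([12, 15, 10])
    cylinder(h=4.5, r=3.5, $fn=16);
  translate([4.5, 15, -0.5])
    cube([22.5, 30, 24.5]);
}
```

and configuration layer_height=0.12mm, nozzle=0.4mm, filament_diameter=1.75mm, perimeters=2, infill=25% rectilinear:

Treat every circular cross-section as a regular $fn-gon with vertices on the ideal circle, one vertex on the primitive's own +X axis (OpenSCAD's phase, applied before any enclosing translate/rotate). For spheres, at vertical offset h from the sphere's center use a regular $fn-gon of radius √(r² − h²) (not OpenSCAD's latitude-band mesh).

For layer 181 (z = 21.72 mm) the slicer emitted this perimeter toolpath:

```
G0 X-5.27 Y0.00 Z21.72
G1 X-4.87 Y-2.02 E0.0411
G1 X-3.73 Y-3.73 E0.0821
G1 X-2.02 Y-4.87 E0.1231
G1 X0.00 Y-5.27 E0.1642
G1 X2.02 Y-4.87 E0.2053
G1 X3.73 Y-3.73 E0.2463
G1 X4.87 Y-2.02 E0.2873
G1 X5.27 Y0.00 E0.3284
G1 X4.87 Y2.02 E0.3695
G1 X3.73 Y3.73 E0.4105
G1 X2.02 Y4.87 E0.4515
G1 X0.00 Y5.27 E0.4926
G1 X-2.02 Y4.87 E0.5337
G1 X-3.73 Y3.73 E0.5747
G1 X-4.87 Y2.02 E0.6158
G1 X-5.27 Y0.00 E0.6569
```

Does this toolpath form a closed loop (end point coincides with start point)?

Start point (G0): (-5.27, 0.00). End point (last G1): the path returns to the start — closed.

yes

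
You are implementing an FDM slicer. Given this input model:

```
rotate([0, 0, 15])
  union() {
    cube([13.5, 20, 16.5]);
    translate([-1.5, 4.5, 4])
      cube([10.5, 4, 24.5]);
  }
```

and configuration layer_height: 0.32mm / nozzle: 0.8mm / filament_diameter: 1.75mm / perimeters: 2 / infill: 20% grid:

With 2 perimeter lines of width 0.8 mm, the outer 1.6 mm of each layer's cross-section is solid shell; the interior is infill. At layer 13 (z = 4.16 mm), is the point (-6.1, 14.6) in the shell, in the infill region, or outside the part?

outside

At z = 4.16 mm: the cube (footprint 13.5×20) is included at this height; the cube at (-1.5, 4.5) (footprint 10.5×4) is included at this height; Combining (union): the regions partially overlap (shared area 36.00 mm²), so overlapping operands fuse into one piece — 1 connected region; (whole slice rotated 15° about Z — lengths, areas and connectivity unchanged). Overall, the cross-section is a single solid region. Undo the 15° rotation: the query point maps to (-2.113, 15.681) in the un-rotated model frame. The nearest boundary edge runs (0.00, 8.50)→(0.00, 20.00); distance from the point to it = 2.11 mm. The point is not inside any of the regions above, so it lies outside the cross-section (2.11 mm from the nearest boundary).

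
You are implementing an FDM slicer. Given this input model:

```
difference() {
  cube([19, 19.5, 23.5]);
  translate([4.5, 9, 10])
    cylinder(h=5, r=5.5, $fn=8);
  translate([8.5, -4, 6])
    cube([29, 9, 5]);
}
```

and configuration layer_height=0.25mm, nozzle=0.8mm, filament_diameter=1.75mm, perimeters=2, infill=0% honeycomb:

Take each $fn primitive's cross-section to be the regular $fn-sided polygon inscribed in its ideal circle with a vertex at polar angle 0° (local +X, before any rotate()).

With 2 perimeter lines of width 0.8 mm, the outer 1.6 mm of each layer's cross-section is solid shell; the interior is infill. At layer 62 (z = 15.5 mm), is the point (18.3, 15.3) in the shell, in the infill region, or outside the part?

At z = 15.5 mm: the 19×19.5 cube contributes its full rectangle; the cylinder at (4.5, 9) does not reach this height (z outside [10, 15]); the cube at (8.5, -4) is absent (z outside [6, 11]); Taking the first minus the rest: none of the subtracted shapes is present at this height, so the 19×19.5 cube is unchanged — 1 connected region. Overall, the cross-section is a single solid region. The nearest boundary edge runs (19.00, 0.00)→(19.00, 19.50); distance from the point to it = 0.70 mm. The point is inside the cross-section, 0.70 mm from the nearest boundary — within the 1.6 mm shell band (2 × 0.8).

shell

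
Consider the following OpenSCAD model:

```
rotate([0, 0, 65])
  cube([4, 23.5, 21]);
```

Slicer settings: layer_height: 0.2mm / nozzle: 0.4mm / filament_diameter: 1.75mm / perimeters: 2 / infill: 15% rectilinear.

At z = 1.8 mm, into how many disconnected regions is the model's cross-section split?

At z = 1.8 mm: the cube (footprint 4×23.5) is included at this height; (rotated 65° about Z; rotation is an isometry so areas/perimeters/island counts are preserved). The result has 1 disconnected region.

1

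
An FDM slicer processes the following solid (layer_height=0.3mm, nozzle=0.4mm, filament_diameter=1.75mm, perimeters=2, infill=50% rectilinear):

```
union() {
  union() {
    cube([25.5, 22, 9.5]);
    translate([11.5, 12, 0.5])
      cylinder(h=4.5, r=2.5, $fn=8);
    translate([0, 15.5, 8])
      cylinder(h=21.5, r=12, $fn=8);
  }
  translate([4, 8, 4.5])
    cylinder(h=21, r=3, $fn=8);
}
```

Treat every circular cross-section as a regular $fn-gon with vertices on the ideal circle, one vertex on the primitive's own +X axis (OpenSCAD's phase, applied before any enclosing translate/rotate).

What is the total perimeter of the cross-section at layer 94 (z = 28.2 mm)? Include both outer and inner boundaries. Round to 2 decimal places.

73.48 mm

At z = 28.2 mm: the cube is absent (z outside [0, 9.5]); the cylinder at (11.5, 12) is not intersected at this z (z outside [0.5, 5]); the cylinder at (0, 15.5): section is a regular 8-gon, circumradius r=12 (perimeter = 2·8·12.000·sin(180°/8) = 73.48 mm); Combining (union): only the r=12 cylinder at (0, 15.5) is present, so the union is just that shape — boundary = 73.48 mm; the cylinder at (4, 8) does not reach this height (z outside [4.5, 25.5]); Merging all regions: only the result so far is present, so the union is just that shape — boundary = 73.48 mm. Overall, the cross-section is a single solid region. Total boundary length (outer) = 73.48 mm.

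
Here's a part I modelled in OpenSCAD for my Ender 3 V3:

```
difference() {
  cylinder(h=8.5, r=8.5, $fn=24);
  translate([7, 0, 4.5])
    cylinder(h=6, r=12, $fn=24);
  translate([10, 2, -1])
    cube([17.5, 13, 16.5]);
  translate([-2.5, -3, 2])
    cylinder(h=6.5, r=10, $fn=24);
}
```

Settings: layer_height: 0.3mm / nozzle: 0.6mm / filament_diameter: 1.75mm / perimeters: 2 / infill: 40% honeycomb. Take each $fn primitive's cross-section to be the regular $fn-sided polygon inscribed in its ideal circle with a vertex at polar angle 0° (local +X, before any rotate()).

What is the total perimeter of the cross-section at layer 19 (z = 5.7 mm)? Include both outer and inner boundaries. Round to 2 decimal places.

8.34 mm

At z = 5.7 mm: the r=8.5 cylinder contributes a regular 24-gon of circumradius 8.5 (perimeter = 2·24·8.500·sin(180°/24) = 53.25 mm); the r=12 cylinder at (7, 0) gives a regular 24-gon of circumradius 12 (constant along its height) (perimeter = 2·24·12.000·sin(180°/24) = 75.18 mm); the cube at (10, 2) (footprint 17.5×13) is included at this height (perimeter 61.00 mm); the r=10 cylinder at (-2.5, -3) gives a regular 24-gon of circumradius 10 (constant along its height) (perimeter = 2·24·10.000·sin(180°/24) = 62.65 mm); Taking the first minus the rest: starting from the r=8.5 cylinder, the r=12 cylinder at (7, 0) partially overlaps it — only the 176.94 mm² overlap (of its 447.24 mm²) is removed, clipping the outline; the 17.5×13 cube at (10, 2) misses the remaining region (no effect); the r=10 cylinder at (-2.5, -3) partially overlaps it — only the 45.30 mm² overlap (of its 310.58 mm²) is removed, clipping the outline — boundary = 8.34 mm. Overall, the cross-section is a single solid region. Total boundary length (outer) = 8.34 mm.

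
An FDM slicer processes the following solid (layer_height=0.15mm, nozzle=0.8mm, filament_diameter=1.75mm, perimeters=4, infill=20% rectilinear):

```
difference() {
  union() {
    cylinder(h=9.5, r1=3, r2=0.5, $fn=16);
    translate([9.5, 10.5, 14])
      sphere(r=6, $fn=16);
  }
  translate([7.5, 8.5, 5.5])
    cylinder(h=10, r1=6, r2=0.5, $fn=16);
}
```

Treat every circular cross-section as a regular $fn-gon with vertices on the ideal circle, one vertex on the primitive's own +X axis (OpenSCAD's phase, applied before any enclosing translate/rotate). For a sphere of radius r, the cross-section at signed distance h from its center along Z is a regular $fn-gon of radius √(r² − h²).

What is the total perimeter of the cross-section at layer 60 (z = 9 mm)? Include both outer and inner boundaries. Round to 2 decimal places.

22.83 mm

At z = 9 mm: the cone (r1=3→r2=0.5) has section circumradius 0.632 here — a regular 16-gon (perimeter = 2·16·0.632·sin(180°/16) = 3.94 mm); the r=6 sphere at (9.5, 10.5) slices to a regular 16-gon of circumradius 3.317 (√(r²−h²) with h=5 from center) (perimeter = 2·16·3.317·sin(180°/16) = 20.71 mm); Taking the union: the 2 present regions are separate (no shared area or edge), so areas and boundary lengths simply add and each stays a separate island — boundary = 24.65 mm; the cone at (7.5, 8.5) contributes a regular 16-gon of circumradius 4.075 (interpolated between r1=6 and r2=0.5 at t=0.350) (perimeter = 2·16·4.075·sin(180°/16) = 25.44 mm); After the difference (first − rest): starting from the result so far, the cone at (7.5, 8.5) partially overlaps it — only the 21.37 mm² overlap (of its 50.84 mm²) is removed, clipping the outline — boundary = 22.83 mm. Overall, the cross-section has 2 separate islands. Total boundary length (outer) = 22.83 mm.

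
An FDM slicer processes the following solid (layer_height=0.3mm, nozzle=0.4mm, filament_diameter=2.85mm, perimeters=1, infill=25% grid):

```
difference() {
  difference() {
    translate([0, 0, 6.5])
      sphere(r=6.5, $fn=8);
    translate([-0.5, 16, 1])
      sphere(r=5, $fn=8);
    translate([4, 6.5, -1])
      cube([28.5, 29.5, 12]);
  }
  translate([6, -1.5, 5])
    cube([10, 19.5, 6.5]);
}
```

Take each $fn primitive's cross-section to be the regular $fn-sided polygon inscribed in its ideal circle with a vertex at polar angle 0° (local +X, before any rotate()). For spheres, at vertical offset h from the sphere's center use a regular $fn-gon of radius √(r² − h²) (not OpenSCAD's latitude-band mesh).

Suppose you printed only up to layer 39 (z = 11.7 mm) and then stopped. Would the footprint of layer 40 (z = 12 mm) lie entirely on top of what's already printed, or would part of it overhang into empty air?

entirely on top

Compare the two slices. At z = 11.7: the sphere: section is a regular 8-gon, circumradius = √(r²−h²) = √(6.5²−5.2²) = 3.900 (area = (8/2)·3.900²·sin(360°/8) = 43.02 mm²); the sphere at (-0.5, 16) is not intersected at this z (|z−center|=10.700 > r=5); the cube at (4, 6.5) is not intersected at this z (z outside [-1, 11]); After the difference (first − rest): none of the subtracted shapes is present at this height, so the r=6.5 sphere is unchanged — area = 43.02 mm²; the cube at (6, -1.5) is not intersected at this z (z outside [5, 11.5]); After the difference (first − rest): none of the subtracted shapes is present at this height, so the result so far is unchanged — area = 43.02 mm². At z = 12: the r=6.5 sphere slices to a regular 8-gon of circumradius 3.464 (√(r²−h²) with h=5.5 from center) (area = (8/2)·3.464²·sin(360°/8) = 33.94 mm²); the sphere at (-0.5, 16) is not intersected at this z (|z−center|=11.000 > r=5); the cube at (4, 6.5) is absent (z outside [-1, 11]); Taking the first minus the rest: none of the subtracted shapes is present at this height, so the r=6.5 sphere is unchanged — area = 33.94 mm²; the cube at (6, -1.5) does not reach this height (z outside [5, 11.5]); After the difference (first − rest): none of the subtracted shapes is present at this height, so the result so far is unchanged — area = 33.94 mm². Checking containment: the cross-section at z = 12 is a subset of the cross-section at z = 11.7.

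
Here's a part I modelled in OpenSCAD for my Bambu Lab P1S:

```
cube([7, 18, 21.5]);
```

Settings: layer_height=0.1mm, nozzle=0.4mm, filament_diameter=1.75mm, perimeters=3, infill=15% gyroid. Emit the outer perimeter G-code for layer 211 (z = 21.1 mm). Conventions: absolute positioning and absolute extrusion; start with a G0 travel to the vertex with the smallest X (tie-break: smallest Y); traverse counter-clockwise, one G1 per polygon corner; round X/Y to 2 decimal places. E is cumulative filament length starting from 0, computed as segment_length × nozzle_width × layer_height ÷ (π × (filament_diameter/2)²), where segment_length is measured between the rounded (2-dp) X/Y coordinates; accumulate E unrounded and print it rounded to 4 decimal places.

G0 X0.00 Y0.00 Z21.10
G1 X7.00 Y0.00 E0.1164
G1 X7.00 Y18.00 E0.4158
G1 X0.00 Y18.00 E0.5322
G1 X0.00 Y0.00 E0.8315

At z = 21.1 mm: the 7×18 cube contributes its full rectangle. The outline is a single polygon with 4 vertices. Extrusion per mm of travel: 0.4 × 0.1 / (π × 0.875²) = 0.016630. Accumulating E over each segment gives final E = 0.8315.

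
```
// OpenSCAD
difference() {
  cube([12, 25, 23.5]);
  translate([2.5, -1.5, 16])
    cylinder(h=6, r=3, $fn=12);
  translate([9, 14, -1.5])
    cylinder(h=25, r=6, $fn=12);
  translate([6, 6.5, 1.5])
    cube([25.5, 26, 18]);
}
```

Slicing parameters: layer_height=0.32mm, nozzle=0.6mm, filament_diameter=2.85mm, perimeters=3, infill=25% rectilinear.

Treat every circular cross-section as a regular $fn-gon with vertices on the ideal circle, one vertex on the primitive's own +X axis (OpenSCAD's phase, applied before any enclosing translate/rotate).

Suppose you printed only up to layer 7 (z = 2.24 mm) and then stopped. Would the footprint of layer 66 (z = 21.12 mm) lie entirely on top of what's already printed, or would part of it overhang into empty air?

part overhangs

Compare the two slices. At z = 2.24: the cube (footprint 12×25) is included at this height (area 300.00 mm²); the cylinder at (2.5, -1.5) does not reach this height (z outside [16, 22]); the r=6 cylinder at (9, 14) gives a regular 12-gon of circumradius 6 (constant along its height) (area = (12/2)·6.000²·sin(360°/12) = 108.00 mm²); the cube at (6, 6.5) (footprint 25.5×26) is included at this height (area 663.00 mm²); Subtracting the remaining from the first: starting from the 12×25 cube (300.00 mm²), the r=6 cylinder at (9, 14) partially overlaps it — only the 87.59 mm² overlap (of its 108.00 mm²) is removed, clipping the outline; the 25.5×26 cube at (6, 6.5) partially overlaps it — only the 43.82 mm² overlap (of its 663.00 mm²) is removed, clipping the outline — area = 168.59 mm². At z = 21.12: the cube (footprint 12×25) is included at this height (area 300.00 mm²); the r=3 cylinder at (2.5, -1.5) contributes a regular 12-gon of circumradius 3 (area = (12/2)·3.000²·sin(360°/12) = 27.00 mm²); the r=6 cylinder at (9, 14) contributes a regular 12-gon of circumradius 6 (area = (12/2)·6.000²·sin(360°/12) = 108.00 mm²); the cube at (6, 6.5) does not reach this height (z outside [1.5, 19.5]); Taking the first minus the rest: starting from the 12×25 cube (300.00 mm²), the r=3 cylinder at (2.5, -1.5) partially overlaps it — only the 5.10 mm² overlap (of its 27.00 mm²) is removed, clipping the outline; the r=6 cylinder at (9, 14) partially overlaps it — only the 87.59 mm² overlap (of its 108.00 mm²) is removed, clipping the outline — area = 207.31 mm². Checking containment: at z = 21.12 the cross-section extends beyond the z = 2.24 cross-section by about 43.82 mm².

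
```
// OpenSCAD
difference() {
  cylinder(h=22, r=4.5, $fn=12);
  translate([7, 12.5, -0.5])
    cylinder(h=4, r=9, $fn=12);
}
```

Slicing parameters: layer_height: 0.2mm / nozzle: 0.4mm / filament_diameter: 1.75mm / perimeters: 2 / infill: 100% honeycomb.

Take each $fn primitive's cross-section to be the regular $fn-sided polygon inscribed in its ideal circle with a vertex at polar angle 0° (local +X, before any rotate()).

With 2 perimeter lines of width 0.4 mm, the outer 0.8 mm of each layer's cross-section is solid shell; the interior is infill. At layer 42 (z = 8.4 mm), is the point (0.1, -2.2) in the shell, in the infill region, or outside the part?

At z = 8.4 mm: the cylinder: section is a regular 12-gon, circumradius r=4.5; the cylinder at (7, 12.5) is not intersected at this z (z outside [-0.5, 3.5]); After the difference (first − rest): none of the subtracted shapes is present at this height, so the r=4.5 cylinder is unchanged — 1 connected region. Overall, the cross-section is a single solid region. The nearest boundary edge runs (-0.00, -4.50)→(2.25, -3.90); distance from the point to it = 2.20 mm. The point is inside the cross-section and 2.20 mm from the nearest boundary — more than the 0.8 mm shell width (2 × 0.4), so it's in the infill interior.

infill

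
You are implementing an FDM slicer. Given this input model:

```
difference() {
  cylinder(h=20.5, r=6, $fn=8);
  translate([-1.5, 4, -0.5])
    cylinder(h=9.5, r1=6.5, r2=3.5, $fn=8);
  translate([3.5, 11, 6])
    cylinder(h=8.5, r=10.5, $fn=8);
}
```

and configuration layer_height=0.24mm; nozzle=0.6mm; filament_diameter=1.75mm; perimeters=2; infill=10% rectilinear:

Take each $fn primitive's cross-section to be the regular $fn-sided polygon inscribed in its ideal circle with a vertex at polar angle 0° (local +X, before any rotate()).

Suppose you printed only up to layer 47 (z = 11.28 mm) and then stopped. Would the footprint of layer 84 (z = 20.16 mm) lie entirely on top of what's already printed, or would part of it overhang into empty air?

part overhangs

Compare the two slices. At z = 11.28: the r=6 cylinder gives a regular 8-gon of circumradius 6 (constant along its height) (area = (8/2)·6.000²·sin(360°/8) = 101.82 mm²); the cone at (-1.5, 4) does not reach this height (z outside [-0.5, 9]); the cylinder at (3.5, 11): section is a regular 8-gon, circumradius r=10.5 (area = (8/2)·10.500²·sin(360°/8) = 311.83 mm²); Taking the first minus the rest: starting from the r=6 cylinder (101.82 mm²), the r=10.5 cylinder at (3.5, 11) partially overlaps it — only the 28.67 mm² overlap (of its 311.83 mm²) is removed, clipping the outline — area = 73.15 mm². At z = 20.16: the cylinder: section is a regular 8-gon, circumradius r=6 (area = (8/2)·6.000²·sin(360°/8) = 101.82 mm²); the cone at (-1.5, 4) does not reach this height (z outside [-0.5, 9]); the cylinder at (3.5, 11) does not reach this height (z outside [6, 14.5]); After the difference (first − rest): none of the subtracted shapes is present at this height, so the r=6 cylinder is unchanged — area = 101.82 mm². Checking containment: at z = 20.16 the cross-section extends beyond the z = 11.28 cross-section by about 28.67 mm².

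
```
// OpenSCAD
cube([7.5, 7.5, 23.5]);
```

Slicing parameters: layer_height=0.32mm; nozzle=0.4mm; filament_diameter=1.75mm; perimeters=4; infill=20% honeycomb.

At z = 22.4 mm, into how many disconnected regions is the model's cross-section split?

1

At z = 22.4 mm: the cube (footprint 7.5×7.5) is included at this height. The result has 1 disconnected region.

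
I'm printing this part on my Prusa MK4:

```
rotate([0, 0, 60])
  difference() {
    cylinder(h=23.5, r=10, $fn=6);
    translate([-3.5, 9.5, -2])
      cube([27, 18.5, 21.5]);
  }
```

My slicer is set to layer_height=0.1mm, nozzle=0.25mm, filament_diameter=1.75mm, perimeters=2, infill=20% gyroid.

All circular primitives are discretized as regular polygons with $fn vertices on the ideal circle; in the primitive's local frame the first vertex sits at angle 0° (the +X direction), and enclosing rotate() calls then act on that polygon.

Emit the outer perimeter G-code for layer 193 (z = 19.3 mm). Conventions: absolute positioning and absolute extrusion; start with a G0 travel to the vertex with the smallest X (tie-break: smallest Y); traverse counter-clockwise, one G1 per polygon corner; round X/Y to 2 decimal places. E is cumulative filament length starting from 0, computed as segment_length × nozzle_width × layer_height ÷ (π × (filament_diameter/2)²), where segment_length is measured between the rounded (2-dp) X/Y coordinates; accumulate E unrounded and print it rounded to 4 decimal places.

At z = 19.3 mm: the r=10 cylinder gives a regular 6-gon of circumradius 10 (constant along its height); the cube at (-3.5, 9.5) (footprint 27×18.5) is included at this height; Taking the first minus the rest: starting from the r=10 cylinder, the 27×18.5 cube at (-3.5, 9.5) misses the remaining region (no effect) — 1 connected region; (whole slice rotated 60° about Z — lengths, areas and connectivity unchanged). The outline is a single polygon with 6 vertices. Extrusion per mm of travel: 0.25 × 0.1 / (π × 0.875²) = 0.010394. Accumulating E over each segment gives final E = 0.6236.

G0 X-10.00 Y0.00 Z19.30
G1 X-5.00 Y-8.66 E0.1039
G1 X5.00 Y-8.66 E0.2079
G1 X10.00 Y0.00 E0.3118
G1 X5.00 Y8.66 E0.4157
G1 X-5.00 Y8.66 E0.5197
G1 X-10.00 Y0.00 E0.6236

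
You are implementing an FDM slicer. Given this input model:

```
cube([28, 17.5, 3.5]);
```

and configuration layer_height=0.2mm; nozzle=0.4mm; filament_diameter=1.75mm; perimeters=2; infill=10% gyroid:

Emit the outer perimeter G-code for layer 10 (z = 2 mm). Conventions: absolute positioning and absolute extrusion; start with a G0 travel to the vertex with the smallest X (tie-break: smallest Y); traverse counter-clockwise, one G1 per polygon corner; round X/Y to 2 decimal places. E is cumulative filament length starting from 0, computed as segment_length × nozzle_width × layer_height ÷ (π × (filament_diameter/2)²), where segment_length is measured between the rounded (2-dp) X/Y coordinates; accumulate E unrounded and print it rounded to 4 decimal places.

G0 X0.00 Y0.00 Z2.00
G1 X28.00 Y0.00 E0.9313
G1 X28.00 Y17.50 E1.5133
G1 X0.00 Y17.50 E2.4446
G1 X0.00 Y0.00 E3.0267

At z = 2 mm: the 28×17.5 cube contributes its full rectangle. The outline is a single polygon with 4 vertices. Extrusion per mm of travel: 0.4 × 0.2 / (π × 0.875²) = 0.033260. Accumulating E over each segment gives final E = 3.0267.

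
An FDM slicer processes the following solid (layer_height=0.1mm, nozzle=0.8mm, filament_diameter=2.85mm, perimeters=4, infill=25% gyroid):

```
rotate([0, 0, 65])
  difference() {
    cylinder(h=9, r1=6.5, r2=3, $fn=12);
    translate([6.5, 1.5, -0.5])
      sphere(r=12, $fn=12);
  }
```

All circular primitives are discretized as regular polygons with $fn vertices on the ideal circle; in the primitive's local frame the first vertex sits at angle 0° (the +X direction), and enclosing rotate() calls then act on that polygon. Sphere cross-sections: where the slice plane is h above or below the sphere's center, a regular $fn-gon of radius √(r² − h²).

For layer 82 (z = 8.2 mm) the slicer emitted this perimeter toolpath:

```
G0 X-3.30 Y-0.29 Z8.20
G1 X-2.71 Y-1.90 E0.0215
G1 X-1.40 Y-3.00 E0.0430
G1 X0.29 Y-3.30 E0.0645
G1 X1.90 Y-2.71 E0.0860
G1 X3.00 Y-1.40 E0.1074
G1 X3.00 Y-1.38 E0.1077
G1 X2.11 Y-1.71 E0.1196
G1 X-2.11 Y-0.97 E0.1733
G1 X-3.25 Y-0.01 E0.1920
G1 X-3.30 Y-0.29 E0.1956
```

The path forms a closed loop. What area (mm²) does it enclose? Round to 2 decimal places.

Apply the shoelace formula to the sequence of (X, Y) vertices; enclosed area = 8.68 mm².

8.68 mm²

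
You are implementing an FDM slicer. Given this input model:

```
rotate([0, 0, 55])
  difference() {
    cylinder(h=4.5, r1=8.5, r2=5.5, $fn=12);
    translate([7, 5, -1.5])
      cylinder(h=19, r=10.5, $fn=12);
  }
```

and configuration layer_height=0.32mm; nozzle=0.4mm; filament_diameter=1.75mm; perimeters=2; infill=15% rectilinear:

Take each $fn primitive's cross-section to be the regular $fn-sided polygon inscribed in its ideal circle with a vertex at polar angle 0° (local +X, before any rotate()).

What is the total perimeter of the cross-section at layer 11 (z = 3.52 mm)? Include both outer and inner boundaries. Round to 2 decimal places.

32.41 mm

At z = 3.52 mm: the cone: at t=0.782 of its height the radius interpolates to r₁+(r₂−r₁)t = 6.153, giving a regular 12-gon of that circumradius (perimeter = 2·12·6.153·sin(180°/12) = 38.22 mm); the r=10.5 cylinder at (7, 5) contributes a regular 12-gon of circumradius 10.5 (perimeter = 2·12·10.500·sin(180°/12) = 65.22 mm); Taking the first minus the rest: starting from the cone, the r=10.5 cylinder at (7, 5) partially overlaps it — only the 69.33 mm² overlap (of its 330.75 mm²) is removed, clipping the outline — boundary = 32.41 mm; (rotated 55° about Z; rotation is an isometry so areas/perimeters/island counts are preserved). Overall, the cross-section is a single solid region. Total boundary length (outer) = 32.41 mm.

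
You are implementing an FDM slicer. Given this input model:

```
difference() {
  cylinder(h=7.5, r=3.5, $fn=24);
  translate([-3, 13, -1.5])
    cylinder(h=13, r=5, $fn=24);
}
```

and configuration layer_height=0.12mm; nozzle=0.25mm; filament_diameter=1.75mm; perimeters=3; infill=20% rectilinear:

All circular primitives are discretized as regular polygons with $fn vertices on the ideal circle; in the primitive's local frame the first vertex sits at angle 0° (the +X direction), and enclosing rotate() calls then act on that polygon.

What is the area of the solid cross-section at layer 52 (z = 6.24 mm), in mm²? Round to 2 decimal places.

At z = 6.24 mm: the r=3.5 cylinder gives a regular 24-gon of circumradius 3.5 (constant along its height) (area = (24/2)·3.500²·sin(360°/24) = 38.05 mm²); the r=5 cylinder at (-3, 13) gives a regular 24-gon of circumradius 5 (constant along its height) (area = (24/2)·5.000²·sin(360°/24) = 77.65 mm²); Taking the first minus the rest: starting from the r=3.5 cylinder (38.05 mm²), the r=5 cylinder at (-3, 13) misses the remaining region (no effect) — area = 38.05 mm². Overall, the cross-section is a single solid region. Net area = 38.05 mm².

38.05 mm²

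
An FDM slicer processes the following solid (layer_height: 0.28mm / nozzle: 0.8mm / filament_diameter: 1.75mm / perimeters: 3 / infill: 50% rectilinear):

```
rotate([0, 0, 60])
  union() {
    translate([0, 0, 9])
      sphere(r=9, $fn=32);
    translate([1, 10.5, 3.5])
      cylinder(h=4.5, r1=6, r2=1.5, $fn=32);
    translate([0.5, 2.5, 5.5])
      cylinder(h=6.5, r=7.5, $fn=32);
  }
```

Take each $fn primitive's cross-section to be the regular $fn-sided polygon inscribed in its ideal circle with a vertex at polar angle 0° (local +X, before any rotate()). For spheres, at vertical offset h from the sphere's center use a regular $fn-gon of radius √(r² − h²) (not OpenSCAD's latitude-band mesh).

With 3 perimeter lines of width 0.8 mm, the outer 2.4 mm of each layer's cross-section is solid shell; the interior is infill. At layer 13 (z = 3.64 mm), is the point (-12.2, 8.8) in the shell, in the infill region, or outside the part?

At z = 3.64 mm: the r=9 sphere slices to a regular 32-gon of circumradius 7.230 (√(r²−h²) with h=5.36 from center); the cone at (1, 10.5) (r1=6→r2=1.5) has section circumradius 5.860 here — a regular 32-gon; the cylinder at (0.5, 2.5) is not intersected at this z (z outside [5.5, 12]); Taking the union: the regions partially overlap (shared area 12.99 mm²), so overlapping operands fuse into one piece — 1 connected region; (whole slice rotated 60° about Z — lengths, areas and connectivity unchanged). Overall, the cross-section is a single solid region. Undo the 60° rotation: the query point maps to (1.521, 14.966) in the un-rotated model frame. The nearest boundary edge runs (1.00, 16.36)→(2.14, 16.25); distance from the point to it = 1.34 mm. The point is inside the cross-section, 1.34 mm from the nearest boundary — within the 2.4 mm shell band (3 × 0.8).

shell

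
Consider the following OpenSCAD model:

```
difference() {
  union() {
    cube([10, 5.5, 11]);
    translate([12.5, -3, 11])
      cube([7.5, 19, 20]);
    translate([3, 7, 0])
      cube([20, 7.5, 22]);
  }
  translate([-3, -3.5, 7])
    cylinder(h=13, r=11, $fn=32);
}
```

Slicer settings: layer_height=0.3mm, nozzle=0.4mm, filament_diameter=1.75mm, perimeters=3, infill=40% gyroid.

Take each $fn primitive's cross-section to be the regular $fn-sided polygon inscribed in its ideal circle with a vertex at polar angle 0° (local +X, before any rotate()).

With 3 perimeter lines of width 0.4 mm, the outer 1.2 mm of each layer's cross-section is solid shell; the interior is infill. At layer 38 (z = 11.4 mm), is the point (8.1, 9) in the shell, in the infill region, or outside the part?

At z = 11.4 mm: the cube is not intersected at this z (z outside [0, 11]); the cube at (12.5, -3) is present — its section is the full 7.5×19 rectangle; the cube at (3, 7) (footprint 20×7.5) is included at this height; Merging all regions: the regions partially overlap (shared area 56.25 mm²), so overlapping operands fuse into one piece — 1 connected region; the r=11 cylinder at (-3, -3.5) contributes a regular 32-gon of circumradius 11; Taking the first minus the rest: starting from the result so far, the r=11 cylinder at (-3, -3.5) misses the remaining region (no effect) — 1 connected region. Overall, the cross-section is a single solid region. The nearest boundary edge runs (12.50, 7.00)→(3.00, 7.00); distance from the point to it = 2.00 mm. The point is inside the cross-section and 2.00 mm from the nearest boundary — more than the 1.2 mm shell width (3 × 0.4), so it's in the infill interior.

infill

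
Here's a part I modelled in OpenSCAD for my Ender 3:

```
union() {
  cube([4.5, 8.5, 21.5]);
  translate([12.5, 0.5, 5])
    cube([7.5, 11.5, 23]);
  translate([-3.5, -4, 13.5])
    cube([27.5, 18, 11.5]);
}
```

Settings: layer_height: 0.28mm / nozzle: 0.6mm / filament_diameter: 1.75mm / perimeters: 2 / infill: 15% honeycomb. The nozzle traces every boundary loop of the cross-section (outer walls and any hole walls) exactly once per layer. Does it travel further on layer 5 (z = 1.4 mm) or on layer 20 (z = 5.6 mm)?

layer 20 (z = 5.6 mm)

Layer 5 (z = 1.4): the cube (footprint 4.5×8.5) is included at this height (perimeter 26.00 mm); the cube at (12.5, 0.5) is absent (z outside [5, 28]); the cube at (-3.5, -4) does not reach this height (z outside [13.5, 25]); Combining (union): only the 4.5×8.5 cube is present, so the union is just that shape — boundary = 26.00 mm. So its perimeter = 26.00 mm. Layer 20 (z = 5.6): the cube (footprint 4.5×8.5) is included at this height (perimeter 26.00 mm); the 7.5×11.5 cube at (12.5, 0.5) contributes its full rectangle (perimeter 38.00 mm); the cube at (-3.5, -4) is not intersected at this z (z outside [13.5, 25]); Taking the union: the 2 present regions are separate (no shared area or edge), so areas and boundary lengths simply add and each stays a separate island — boundary = 64.00 mm. So its perimeter = 64.00 mm. Layer 20 is larger (64.00 vs 26.00 mm).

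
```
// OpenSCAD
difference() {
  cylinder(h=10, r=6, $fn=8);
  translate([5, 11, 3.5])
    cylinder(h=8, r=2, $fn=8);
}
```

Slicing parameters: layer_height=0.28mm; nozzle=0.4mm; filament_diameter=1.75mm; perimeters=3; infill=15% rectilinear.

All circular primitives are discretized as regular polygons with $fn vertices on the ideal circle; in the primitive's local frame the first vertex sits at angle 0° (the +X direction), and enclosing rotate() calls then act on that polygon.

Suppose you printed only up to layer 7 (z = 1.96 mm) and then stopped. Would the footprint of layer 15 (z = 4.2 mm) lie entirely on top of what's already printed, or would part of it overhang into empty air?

entirely on top

Compare the two slices. At z = 1.96: the cylinder: section is a regular 8-gon, circumradius r=6 (area = (8/2)·6.000²·sin(360°/8) = 101.82 mm²); the cylinder at (5, 11) is absent (z outside [3.5, 11.5]); After the difference (first − rest): none of the subtracted shapes is present at this height, so the r=6 cylinder is unchanged — area = 101.82 mm². At z = 4.2: the r=6 cylinder contributes a regular 8-gon of circumradius 6 (area = (8/2)·6.000²·sin(360°/8) = 101.82 mm²); the r=2 cylinder at (5, 11) contributes a regular 8-gon of circumradius 2 (area = (8/2)·2.000²·sin(360°/8) = 11.31 mm²); Taking the first minus the rest: starting from the r=6 cylinder (101.82 mm²), the r=2 cylinder at (5, 11) misses the remaining region (no effect) — area = 101.82 mm². Checking containment: the cross-section at z = 4.2 is a subset of the cross-section at z = 1.96.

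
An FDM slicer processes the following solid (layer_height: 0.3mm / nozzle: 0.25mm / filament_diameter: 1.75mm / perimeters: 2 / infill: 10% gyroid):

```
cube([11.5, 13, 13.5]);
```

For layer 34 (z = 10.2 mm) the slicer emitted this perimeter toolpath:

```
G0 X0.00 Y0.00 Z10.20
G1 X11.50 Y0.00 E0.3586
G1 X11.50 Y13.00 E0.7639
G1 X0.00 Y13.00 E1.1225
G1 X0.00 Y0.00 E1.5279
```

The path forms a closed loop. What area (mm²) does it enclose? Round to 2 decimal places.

149.50 mm²

Apply the shoelace formula to the sequence of (X, Y) vertices; enclosed area = 149.50 mm².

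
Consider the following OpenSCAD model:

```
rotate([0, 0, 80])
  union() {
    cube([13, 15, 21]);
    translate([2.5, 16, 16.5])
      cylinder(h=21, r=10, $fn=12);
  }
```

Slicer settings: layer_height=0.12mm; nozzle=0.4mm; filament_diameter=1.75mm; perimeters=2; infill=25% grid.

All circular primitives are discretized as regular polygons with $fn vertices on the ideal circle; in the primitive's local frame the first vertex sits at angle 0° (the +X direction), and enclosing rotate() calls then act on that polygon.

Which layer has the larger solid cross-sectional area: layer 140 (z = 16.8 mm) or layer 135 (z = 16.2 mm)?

layer 140 (z = 16.8 mm)

Layer 140 (z = 16.8): the 13×15 cube contributes its full rectangle (area 195.00 mm²); the r=10 cylinder at (2.5, 16) gives a regular 12-gon of circumradius 10 (constant along its height) (area = (12/2)·10.000²·sin(360°/12) = 300.00 mm²); Merging all regions: the regions partially overlap — summed areas 495.00 mm² minus the doubly-counted overlap 86.80 mm² gives 408.20 mm² — area = 408.20 mm²; (whole slice rotated 80° about Z — lengths, areas and connectivity unchanged). So its area = 408.20 mm². Layer 135 (z = 16.2): the cube is present — its section is the full 13×15 rectangle (area 195.00 mm²); the cylinder at (2.5, 16) is absent (z outside [16.5, 37.5]); Taking the union: only the 13×15 cube is present, so the union is just that shape — area = 195.00 mm²; (rotated 80° about Z; rotation is an isometry so areas/perimeters/island counts are preserved). So its area = 195.00 mm². Layer 140 is larger (408.20 vs 195.00 mm²).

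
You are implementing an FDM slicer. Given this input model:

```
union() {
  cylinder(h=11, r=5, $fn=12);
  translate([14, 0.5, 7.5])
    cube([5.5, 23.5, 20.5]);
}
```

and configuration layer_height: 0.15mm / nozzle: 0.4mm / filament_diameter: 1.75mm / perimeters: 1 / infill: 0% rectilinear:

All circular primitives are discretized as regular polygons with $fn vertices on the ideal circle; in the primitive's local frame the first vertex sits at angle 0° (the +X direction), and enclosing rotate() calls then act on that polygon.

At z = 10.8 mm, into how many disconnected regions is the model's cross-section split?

2

At z = 10.8 mm: the cylinder: section is a regular 12-gon, circumradius r=5; the 5.5×23.5 cube at (14, 0.5) contributes its full rectangle; Combining (union): the 2 present regions are separate (no shared area or edge), so areas and boundary lengths simply add and each stays a separate island — 2 connected regions. The result has 2 disconnected regions.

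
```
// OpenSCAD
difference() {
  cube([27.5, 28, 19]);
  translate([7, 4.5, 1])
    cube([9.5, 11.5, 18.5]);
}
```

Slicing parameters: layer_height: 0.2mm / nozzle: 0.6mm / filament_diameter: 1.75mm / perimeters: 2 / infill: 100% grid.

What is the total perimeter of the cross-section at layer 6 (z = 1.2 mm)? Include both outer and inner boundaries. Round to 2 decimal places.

At z = 1.2 mm: the cube is present — its section is the full 27.5×28 rectangle (perimeter 111.00 mm); the cube at (7, 4.5) is present — its section is the full 9.5×11.5 rectangle (perimeter 42.00 mm); After the difference (first − rest): starting from the 27.5×28 cube, the 9.5×11.5 cube at (7, 4.5) lies wholly inside it (removes its full 109.25 mm² and its 42.00 mm outline becomes a hole wall) — boundary (outer + 1 inner loop) = 153.00 mm. Overall, the cross-section is one region with 1 hole. Total boundary length (outer + inner) = 153.00 mm.

153.00 mm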